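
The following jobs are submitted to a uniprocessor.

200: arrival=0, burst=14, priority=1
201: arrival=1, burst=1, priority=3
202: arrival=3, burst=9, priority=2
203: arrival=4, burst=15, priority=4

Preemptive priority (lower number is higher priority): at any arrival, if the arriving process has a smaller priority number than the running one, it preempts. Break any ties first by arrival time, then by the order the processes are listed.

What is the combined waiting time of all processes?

53

Schedule: | 200 0-14 | 202 14-23 | 201 23-24 | 203 24-39 |
Completion: 200=14  201=24  202=23  203=39
Waiting = turnaround − burst: 200=0, 201=22, 202=11, 203=20
Total waiting = 0 + 22 + 11 + 20 = 53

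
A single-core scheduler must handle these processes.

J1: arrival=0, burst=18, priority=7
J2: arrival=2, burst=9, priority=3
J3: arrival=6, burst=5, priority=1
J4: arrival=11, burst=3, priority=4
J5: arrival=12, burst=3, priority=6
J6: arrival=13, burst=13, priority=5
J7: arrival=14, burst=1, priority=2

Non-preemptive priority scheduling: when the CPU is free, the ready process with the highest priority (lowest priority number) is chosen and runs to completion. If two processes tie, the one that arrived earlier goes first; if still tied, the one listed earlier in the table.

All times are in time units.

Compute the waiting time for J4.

22

Gantt: | J1 0-18 | J3 18-23 | J7 23-24 | J2 24-33 | J4 33-36 | J6 36-49 | J5 49-52 |
Completion: J1=18  J2=33  J3=23  J4=36  J5=52  J6=49  J7=24
Waiting(J4) = turnaround − burst = 25 − 3 = 22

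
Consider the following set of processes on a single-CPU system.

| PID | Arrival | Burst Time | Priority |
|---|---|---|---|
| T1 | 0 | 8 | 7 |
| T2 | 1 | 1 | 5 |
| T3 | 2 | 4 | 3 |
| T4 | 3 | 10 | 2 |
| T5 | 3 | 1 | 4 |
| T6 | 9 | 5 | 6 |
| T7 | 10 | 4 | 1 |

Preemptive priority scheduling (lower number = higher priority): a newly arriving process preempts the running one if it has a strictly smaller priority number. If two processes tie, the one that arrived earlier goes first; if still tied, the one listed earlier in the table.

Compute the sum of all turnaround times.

105

Timeline: | T1 0-1 | T2 1-2 | T3 2-3 | T4 3-10 | T7 10-14 | T4 14-17 | T3 17-20 | T5 20-21 | T6 21-26 | T1 26-33 |
Completion: T1=33  T2=2  T3=20  T4=17  T5=21  T6=26  T7=14
Turnaround (C−A): T1=33  T2=1  T3=18  T4=14  T5=18  T6=17  T7=4
Turnaround = completion − arrival: T1=33, T2=1, T3=18, T4=14, T5=18, T6=17, T7=4
Total turnaround = 33 + 1 + 18 + 14 + 18 + 17 + 4 = 105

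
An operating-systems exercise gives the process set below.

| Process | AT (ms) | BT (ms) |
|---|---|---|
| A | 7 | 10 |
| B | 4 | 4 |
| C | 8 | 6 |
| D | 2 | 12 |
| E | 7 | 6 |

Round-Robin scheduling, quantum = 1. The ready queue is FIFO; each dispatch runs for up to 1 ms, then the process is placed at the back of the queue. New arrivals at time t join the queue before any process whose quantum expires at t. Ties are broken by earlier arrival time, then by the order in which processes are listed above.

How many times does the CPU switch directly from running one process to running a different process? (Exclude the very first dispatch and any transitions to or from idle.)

35

Gantt: | idle 0-2 | D 2-4 | B 4-5 | D 5-6 | B 6-7 | D 7-8 | A 8-9 | E 9-10 | B 10-11 | C 11-12 | D 12-13 | A 13-14 | E 14-15 | B 15-16 | C 16-17 | D 17-18 | A 18-19 | E 19-20 | C 20-21 | D 21-22 | A 22-23 | E 23-24 | C 24-25 | D 25-26 | A 26-27 | E 27-28 | C 28-29 | D 29-30 | A 30-31 | E 31-32 | C 32-33 | D 33-34 | A 34-35 | D 35-36 | A 36-37 | D 37-38 | A 38-40 |
Completion: A=40  B=16  C=33  D=38  E=32
Turnaround (C−A): A=33  B=12  C=25  D=36  E=25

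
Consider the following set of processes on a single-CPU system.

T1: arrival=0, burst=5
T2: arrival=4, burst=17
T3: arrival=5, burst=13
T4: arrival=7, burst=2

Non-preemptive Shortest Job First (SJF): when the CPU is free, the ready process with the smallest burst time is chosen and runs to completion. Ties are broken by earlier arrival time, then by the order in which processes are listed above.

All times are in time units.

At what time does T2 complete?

37

Timeline: | T1 0-5 | T3 5-18 | T4 18-20 | T2 20-37 |
Completion: T1=5  T2=37  T3=18  T4=20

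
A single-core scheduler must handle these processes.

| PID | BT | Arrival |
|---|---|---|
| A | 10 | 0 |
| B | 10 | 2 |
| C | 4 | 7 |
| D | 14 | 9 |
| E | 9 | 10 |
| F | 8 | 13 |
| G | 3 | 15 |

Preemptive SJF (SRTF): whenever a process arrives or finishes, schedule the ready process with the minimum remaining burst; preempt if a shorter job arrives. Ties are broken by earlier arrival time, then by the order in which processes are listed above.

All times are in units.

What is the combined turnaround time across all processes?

147

Schedule: | A 0-10 | C 10-14 | F 14-15 | G 15-18 | F 18-25 | E 25-34 | B 34-44 | D 44-58 |
Completion: A=10  B=44  C=14  D=58  E=34  F=25  G=18
Turnaround = completion − arrival: A=10, B=42, C=7, D=49, E=24, F=12, G=3
Total turnaround = 10 + 42 + 7 + 49 + 24 + 12 + 3 = 147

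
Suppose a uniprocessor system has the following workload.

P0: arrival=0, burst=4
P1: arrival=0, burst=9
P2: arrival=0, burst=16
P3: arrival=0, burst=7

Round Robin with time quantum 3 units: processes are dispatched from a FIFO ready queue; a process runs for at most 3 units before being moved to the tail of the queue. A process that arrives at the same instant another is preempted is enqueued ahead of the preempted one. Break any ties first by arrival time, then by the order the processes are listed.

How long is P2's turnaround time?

36

Gantt: | P0 0-3 | P1 3-6 | P2 6-9 | P3 9-12 | P0 12-13 | P1 13-16 | P2 16-19 | P3 19-22 | P1 22-25 | P2 25-28 | P3 28-29 | P2 29-36 |
Completion: P0=13  P1=25  P2=36  P3=29
Turnaround(P2) = completion − arrival = 36 − 0 = 36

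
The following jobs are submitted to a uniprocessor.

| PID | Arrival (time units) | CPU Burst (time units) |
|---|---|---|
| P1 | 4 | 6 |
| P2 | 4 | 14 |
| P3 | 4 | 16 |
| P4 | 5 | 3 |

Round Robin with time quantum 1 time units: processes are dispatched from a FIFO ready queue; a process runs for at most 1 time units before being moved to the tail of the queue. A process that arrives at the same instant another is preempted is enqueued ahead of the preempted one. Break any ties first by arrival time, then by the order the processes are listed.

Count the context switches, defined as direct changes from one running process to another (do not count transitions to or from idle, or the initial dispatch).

36

Timeline: | idle 0-4 | P1 4-5 | P2 5-6 | P3 6-7 | P4 7-8 | P1 8-9 | P2 9-10 | P3 10-11 | P4 11-12 | P1 12-13 | P2 13-14 | P3 14-15 | P4 15-16 | P1 16-17 | P2 17-18 | P3 18-19 | P1 19-20 | P2 20-21 | P3 21-22 | P1 22-23 | P2 23-24 | P3 24-25 | P2 25-26 | P3 26-27 | P2 27-28 | P3 28-29 | P2 29-30 | P3 30-31 | P2 31-32 | P3 32-33 | P2 33-34 | P3 34-35 | P2 35-36 | P3 36-37 | P2 37-38 | P3 38-39 | P2 39-40 | P3 40-43 |
Completion: P1=23  P2=40  P3=43  P4=16
Turnaround (C−A): P1=19  P2=36  P3=39  P4=11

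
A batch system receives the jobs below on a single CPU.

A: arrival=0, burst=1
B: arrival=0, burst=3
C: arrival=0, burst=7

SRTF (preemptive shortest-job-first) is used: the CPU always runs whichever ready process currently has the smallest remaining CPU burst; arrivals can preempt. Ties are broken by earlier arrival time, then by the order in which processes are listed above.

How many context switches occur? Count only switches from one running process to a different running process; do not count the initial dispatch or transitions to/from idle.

Schedule: | A 0-1 | B 1-4 | C 4-11 |
Completion: A=1  B=4  C=11
Turnaround (C−A): A=1  B=4  C=11

2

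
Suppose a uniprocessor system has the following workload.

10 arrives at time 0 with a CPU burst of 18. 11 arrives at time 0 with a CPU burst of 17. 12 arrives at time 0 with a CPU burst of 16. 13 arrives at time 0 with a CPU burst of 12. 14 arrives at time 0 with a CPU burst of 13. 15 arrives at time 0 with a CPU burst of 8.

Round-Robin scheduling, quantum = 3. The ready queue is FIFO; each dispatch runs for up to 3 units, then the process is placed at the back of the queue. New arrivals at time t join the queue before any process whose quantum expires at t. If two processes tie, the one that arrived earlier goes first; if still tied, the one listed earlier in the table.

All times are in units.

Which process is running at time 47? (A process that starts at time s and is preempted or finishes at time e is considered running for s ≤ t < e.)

13

Timeline: | 10 0-3 | 11 3-6 | 12 6-9 | 13 9-12 | 14 12-15 | 15 15-18 | 10 18-21 | 11 21-24 | 12 24-27 | 13 27-30 | 14 30-33 | 15 33-36 | 10 36-39 | 11 39-42 | 12 42-45 | 13 45-48 | 14 48-51 | 15 51-53 | 10 53-56 | 11 56-59 | 12 59-62 | 13 62-65 | 14 65-68 | 10 68-71 | 11 71-74 | 12 74-77 | 14 77-78 | 10 78-81 | 11 81-83 | 12 83-84 |
Completion: 10=81  11=83  12=84  13=65  14=78  15=53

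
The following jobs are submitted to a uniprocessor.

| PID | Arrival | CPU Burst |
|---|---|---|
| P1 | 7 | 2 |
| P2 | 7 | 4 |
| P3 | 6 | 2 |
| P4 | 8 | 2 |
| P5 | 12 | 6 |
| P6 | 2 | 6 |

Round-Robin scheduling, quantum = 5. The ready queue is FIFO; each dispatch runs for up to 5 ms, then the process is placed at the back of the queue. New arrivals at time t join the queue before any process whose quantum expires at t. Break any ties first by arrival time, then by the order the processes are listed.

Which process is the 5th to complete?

P4

Gantt: | idle 0-2 | P6 2-7 | P3 7-9 | P1 9-11 | P2 11-15 | P6 15-16 | P4 16-18 | P5 18-24 |
Completion: P1=11  P2=15  P3=9  P4=18  P5=24  P6=16
Finish order: P3 → P1 → P2 → P6 → P4 → P5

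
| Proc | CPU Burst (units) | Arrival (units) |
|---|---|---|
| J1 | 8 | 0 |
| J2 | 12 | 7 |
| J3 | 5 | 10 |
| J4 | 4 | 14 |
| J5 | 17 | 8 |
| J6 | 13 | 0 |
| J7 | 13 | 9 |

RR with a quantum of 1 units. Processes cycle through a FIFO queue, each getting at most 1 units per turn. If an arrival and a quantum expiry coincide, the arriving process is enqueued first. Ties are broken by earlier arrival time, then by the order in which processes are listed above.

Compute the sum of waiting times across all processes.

Timeline: | J1 0-1 | J6 1-2 | J1 2-3 | J6 3-4 | J1 4-5 | J6 5-6 | J1 6-7 | J6 7-8 | J2 8-9 | J1 9-10 | J5 10-11 | J6 11-12 | J7 12-13 | J2 13-14 | J3 14-15 | J1 15-16 | J5 16-17 | J6 17-18 | J7 18-19 | J4 19-20 | J2 20-21 | J3 21-22 | J1 22-23 | J5 23-24 | J6 24-25 | J7 25-26 | J4 26-27 | J2 27-28 | J3 28-29 | J1 29-30 | J5 30-31 | J6 31-32 | J7 32-33 | J4 33-34 | J2 34-35 | J3 35-36 | J5 36-37 | J6 37-38 | J7 38-39 | J4 39-40 | J2 40-41 | J3 41-42 | J5 42-43 | J6 43-44 | J7 44-45 | J2 45-46 | J5 46-47 | J6 47-48 | J7 48-49 | J2 49-50 | J5 50-51 | J6 51-52 | J7 52-53 | J2 53-54 | J5 54-55 | J6 55-56 | J7 56-57 | J2 57-58 | J5 58-59 | J7 59-60 | J2 60-61 | J5 61-62 | J7 62-63 | J2 63-64 | J5 64-65 | J7 65-66 | J5 66-67 | J7 67-68 | J5 68-72 |
Completion: J1=30  J2=64  J3=42  J4=40  J5=72  J6=56  J7=68
Turnaround (C−A): J1=30  J2=57  J3=32  J4=26  J5=64  J6=56  J7=59
Waiting = turnaround − burst: J1=22, J2=45, J3=27, J4=22, J5=47, J6=43, J7=46
Total waiting = 22 + 45 + 27 + 22 + 47 + 43 + 46 = 252

252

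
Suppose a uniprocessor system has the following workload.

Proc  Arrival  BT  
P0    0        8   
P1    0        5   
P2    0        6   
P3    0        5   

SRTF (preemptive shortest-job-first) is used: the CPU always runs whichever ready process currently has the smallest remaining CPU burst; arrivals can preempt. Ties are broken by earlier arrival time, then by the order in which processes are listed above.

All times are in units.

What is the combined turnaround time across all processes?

55

Timeline: | P1 0-5 | P3 5-10 | P2 10-16 | P0 16-24 |
Completion: P0=24  P1=5  P2=16  P3=10
Turnaround = completion − arrival: P0=24, P1=5, P2=16, P3=10
Total turnaround = 24 + 5 + 16 + 10 = 55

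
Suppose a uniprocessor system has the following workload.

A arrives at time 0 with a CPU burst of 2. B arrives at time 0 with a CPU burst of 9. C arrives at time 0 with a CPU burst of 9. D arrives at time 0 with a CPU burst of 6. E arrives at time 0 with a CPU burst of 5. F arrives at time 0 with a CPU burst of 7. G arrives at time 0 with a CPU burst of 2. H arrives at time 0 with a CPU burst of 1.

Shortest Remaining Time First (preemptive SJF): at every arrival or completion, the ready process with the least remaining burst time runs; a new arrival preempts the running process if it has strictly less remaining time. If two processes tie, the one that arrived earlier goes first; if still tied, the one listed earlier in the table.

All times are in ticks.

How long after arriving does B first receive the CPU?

23

Schedule: | H 0-1 | A 1-3 | G 3-5 | E 5-10 | D 10-16 | F 16-23 | B 23-32 | C 32-41 |
Completion: A=3  B=32  C=41  D=16  E=10  F=23  G=5  H=1
Turnaround (C−A): A=3  B=32  C=41  D=16  E=10  F=23  G=5  H=1
Response(B) = first start − arrival = 23 − 0 = 23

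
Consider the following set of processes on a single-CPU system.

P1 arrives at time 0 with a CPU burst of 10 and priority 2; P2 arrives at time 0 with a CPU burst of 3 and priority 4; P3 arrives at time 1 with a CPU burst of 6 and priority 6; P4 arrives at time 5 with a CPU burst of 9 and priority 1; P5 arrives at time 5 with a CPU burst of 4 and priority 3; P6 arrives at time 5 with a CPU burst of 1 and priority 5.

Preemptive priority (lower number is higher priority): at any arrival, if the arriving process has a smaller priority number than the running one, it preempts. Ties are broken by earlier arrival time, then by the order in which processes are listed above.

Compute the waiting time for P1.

Timeline: | P1 0-5 | P4 5-14 | P1 14-19 | P5 19-23 | P2 23-26 | P6 26-27 | P3 27-33 |
Completion: P1=19  P2=26  P3=33  P4=14  P5=23  P6=27
Turnaround (C−A): P1=19  P2=26  P3=32  P4=9  P5=18  P6=22
Waiting(P1) = turnaround − burst = 19 − 10 = 9

9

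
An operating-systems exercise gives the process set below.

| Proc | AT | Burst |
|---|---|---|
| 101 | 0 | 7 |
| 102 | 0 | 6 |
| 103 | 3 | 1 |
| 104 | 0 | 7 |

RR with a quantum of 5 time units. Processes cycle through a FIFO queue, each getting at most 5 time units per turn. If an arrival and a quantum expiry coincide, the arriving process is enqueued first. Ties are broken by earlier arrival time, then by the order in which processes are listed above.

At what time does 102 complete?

19

Timeline: | 101 0-5 | 102 5-10 | 104 10-15 | 103 15-16 | 101 16-18 | 102 18-19 | 104 19-21 |
Completion: 101=18  102=19  103=16  104=21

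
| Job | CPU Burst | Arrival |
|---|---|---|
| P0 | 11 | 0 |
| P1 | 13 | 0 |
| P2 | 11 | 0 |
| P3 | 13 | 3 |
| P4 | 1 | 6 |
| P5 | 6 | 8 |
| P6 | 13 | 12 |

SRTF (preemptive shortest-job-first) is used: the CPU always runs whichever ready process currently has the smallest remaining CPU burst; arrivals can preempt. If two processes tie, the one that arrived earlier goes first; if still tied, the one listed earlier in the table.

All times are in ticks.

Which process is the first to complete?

P4

Timeline: | P0 0-6 | P4 6-7 | P0 7-12 | P5 12-18 | P2 18-29 | P1 29-42 | P3 42-55 | P6 55-68 |
Completion: P0=12  P1=42  P2=29  P3=55  P4=7  P5=18  P6=68
Turnaround (C−A): P0=12  P1=42  P2=29  P3=52  P4=1  P5=10  P6=56
Finish order: P4 → P0 → P5 → P2 → P1 → P3 → P6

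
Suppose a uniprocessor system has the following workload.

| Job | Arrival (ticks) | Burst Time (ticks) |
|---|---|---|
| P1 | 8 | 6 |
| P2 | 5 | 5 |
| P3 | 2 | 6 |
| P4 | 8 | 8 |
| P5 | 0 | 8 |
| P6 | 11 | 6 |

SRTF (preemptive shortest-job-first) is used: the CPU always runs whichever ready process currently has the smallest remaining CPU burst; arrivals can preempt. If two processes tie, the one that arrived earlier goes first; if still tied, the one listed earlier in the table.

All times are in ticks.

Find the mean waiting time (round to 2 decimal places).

Gantt: | P5 0-8 | P2 8-13 | P3 13-19 | P1 19-25 | P6 25-31 | P4 31-39 |
Completion: P1=25  P2=13  P3=19  P4=39  P5=8  P6=31
Turnaround (C−A): P1=17  P2=8  P3=17  P4=31  P5=8  P6=20
Waiting times: P1=11, P2=3, P3=11, P4=23, P5=0, P6=14
Average waiting = (11+3+11+23+0+14) / 6 = 62/6 = 10.33

10.33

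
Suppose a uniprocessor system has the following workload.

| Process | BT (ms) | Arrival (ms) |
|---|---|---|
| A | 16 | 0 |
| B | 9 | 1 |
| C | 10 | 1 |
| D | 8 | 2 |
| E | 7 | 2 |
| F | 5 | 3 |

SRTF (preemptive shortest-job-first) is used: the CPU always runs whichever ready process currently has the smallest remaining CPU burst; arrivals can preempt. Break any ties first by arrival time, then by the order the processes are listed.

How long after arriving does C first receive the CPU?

29

Gantt: | A 0-1 | B 1-2 | E 2-3 | F 3-8 | E 8-14 | B 14-22 | D 22-30 | C 30-40 | A 40-55 |
Completion: A=55  B=22  C=40  D=30  E=14  F=8
Response(C) = first start − arrival = 30 − 1 = 29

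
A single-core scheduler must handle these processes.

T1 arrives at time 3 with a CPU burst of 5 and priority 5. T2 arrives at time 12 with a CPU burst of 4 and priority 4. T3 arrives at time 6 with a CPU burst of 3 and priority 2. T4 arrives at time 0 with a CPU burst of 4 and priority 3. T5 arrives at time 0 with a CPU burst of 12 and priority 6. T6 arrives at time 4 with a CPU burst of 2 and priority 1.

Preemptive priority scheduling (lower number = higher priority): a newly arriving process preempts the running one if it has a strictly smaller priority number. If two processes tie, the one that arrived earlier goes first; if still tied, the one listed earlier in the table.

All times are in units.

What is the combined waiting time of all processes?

Gantt: | T4 0-4 | T6 4-6 | T3 6-9 | T1 9-12 | T2 12-16 | T1 16-18 | T5 18-30 |
Completion: T1=18  T2=16  T3=9  T4=4  T5=30  T6=6
Waiting = turnaround − burst: T1=10, T2=0, T3=0, T4=0, T5=18, T6=0
Total waiting = 10 + 0 + 0 + 0 + 18 + 0 = 28

28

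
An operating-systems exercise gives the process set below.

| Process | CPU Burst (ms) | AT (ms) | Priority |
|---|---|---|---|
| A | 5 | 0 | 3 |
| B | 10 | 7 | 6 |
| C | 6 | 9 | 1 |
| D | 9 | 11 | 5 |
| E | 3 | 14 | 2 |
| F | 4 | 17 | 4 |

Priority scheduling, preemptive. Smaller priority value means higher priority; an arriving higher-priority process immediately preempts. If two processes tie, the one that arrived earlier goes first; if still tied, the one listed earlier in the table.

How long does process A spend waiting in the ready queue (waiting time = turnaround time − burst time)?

Timeline: | A 0-5 | idle 5-7 | B 7-9 | C 9-15 | E 15-18 | F 18-22 | D 22-31 | B 31-39 |
Completion: A=5  B=39  C=15  D=31  E=18  F=22
Turnaround (C−A): A=5  B=32  C=6  D=20  E=4  F=5
Waiting(A) = turnaround − burst = 5 − 5 = 0

0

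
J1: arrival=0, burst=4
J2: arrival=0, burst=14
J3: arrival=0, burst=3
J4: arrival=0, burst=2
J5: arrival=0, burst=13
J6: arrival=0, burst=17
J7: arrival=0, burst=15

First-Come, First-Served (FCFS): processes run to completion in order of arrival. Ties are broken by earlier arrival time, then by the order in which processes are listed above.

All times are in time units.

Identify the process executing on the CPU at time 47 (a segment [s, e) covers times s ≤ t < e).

J6

Gantt: | J1 0-4 | J2 4-18 | J3 18-21 | J4 21-23 | J5 23-36 | J6 36-53 | J7 53-68 |
Completion: J1=4  J2=18  J3=21  J4=23  J5=36  J6=53  J7=68
Turnaround (C−A): J1=4  J2=18  J3=21  J4=23  J5=36  J6=53  J7=68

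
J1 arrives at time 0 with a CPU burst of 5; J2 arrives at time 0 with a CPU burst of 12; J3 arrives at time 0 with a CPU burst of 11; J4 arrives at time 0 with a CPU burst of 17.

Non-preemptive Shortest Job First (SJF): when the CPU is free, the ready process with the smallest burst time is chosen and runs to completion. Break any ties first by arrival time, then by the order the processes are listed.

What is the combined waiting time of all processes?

49

Timeline: | J1 0-5 | J3 5-16 | J2 16-28 | J4 28-45 |
Completion: J1=5  J2=28  J3=16  J4=45
Turnaround (C−A): J1=5  J2=28  J3=16  J4=45
Waiting = turnaround − burst: J1=0, J2=16, J3=5, J4=28
Total waiting = 0 + 16 + 5 + 28 = 49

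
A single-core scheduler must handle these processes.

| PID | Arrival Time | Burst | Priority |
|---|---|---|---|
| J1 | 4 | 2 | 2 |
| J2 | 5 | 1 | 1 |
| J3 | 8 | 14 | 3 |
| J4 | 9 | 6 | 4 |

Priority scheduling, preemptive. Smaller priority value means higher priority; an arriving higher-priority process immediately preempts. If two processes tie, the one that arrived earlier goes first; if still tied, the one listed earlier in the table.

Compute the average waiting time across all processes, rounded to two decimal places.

3.50

Schedule: | idle 0-4 | J1 4-5 | J2 5-6 | J1 6-7 | idle 7-8 | J3 8-22 | J4 22-28 |
Completion: J1=7  J2=6  J3=22  J4=28
Waiting times: J1=1, J2=0, J3=0, J4=13
Average waiting = (1+0+0+13) / 4 = 14/4 = 3.50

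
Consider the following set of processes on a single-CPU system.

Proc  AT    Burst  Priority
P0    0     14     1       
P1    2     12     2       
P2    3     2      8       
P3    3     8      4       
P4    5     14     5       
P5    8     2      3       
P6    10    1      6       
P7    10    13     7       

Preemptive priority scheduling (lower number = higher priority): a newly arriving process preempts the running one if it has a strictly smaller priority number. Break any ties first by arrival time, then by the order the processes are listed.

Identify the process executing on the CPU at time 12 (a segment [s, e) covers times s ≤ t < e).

Schedule: | P0 0-14 | P1 14-26 | P5 26-28 | P3 28-36 | P4 36-50 | P6 50-51 | P7 51-64 | P2 64-66 |
Completion: P0=14  P1=26  P2=66  P3=36  P4=50  P5=28  P6=51  P7=64
Turnaround (C−A): P0=14  P1=24  P2=63  P3=33  P4=45  P5=20  P6=41  P7=54

P0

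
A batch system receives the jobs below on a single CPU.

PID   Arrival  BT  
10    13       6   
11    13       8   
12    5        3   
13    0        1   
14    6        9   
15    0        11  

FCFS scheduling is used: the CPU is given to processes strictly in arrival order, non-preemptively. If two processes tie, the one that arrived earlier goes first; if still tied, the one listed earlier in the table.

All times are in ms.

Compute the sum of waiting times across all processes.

Schedule: | 13 0-1 | 15 1-12 | 12 12-15 | 14 15-24 | 10 24-30 | 11 30-38 |
Completion: 10=30  11=38  12=15  13=1  14=24  15=12
Turnaround (C−A): 10=17  11=25  12=10  13=1  14=18  15=12
Waiting = turnaround − burst: 10=11, 11=17, 12=7, 13=0, 14=9, 15=1
Total waiting = 11 + 17 + 7 + 0 + 9 + 1 = 45

45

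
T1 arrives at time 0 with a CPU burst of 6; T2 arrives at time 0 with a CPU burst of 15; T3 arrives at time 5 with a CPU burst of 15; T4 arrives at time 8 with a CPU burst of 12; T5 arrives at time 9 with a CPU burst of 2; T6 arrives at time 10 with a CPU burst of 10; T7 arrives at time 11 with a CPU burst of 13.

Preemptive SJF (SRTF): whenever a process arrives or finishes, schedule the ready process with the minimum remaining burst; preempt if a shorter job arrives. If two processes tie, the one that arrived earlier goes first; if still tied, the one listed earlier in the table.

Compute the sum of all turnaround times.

203

Gantt: | T1 0-6 | T2 6-8 | T4 8-9 | T5 9-11 | T6 11-21 | T4 21-32 | T2 32-45 | T7 45-58 | T3 58-73 |
Completion: T1=6  T2=45  T3=73  T4=32  T5=11  T6=21  T7=58
Turnaround = completion − arrival: T1=6, T2=45, T3=68, T4=24, T5=2, T6=11, T7=47
Total turnaround = 6 + 45 + 68 + 24 + 2 + 11 + 47 = 203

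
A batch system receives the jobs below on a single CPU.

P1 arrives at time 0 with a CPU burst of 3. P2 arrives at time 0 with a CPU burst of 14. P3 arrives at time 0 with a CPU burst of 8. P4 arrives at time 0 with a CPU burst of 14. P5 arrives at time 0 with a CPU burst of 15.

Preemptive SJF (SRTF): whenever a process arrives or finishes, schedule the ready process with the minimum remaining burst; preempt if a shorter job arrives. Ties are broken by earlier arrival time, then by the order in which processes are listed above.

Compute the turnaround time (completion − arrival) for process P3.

Timeline: | P1 0-3 | P3 3-11 | P2 11-25 | P4 25-39 | P5 39-54 |
Completion: P1=3  P2=25  P3=11  P4=39  P5=54
Turnaround(P3) = completion − arrival = 11 − 0 = 11

11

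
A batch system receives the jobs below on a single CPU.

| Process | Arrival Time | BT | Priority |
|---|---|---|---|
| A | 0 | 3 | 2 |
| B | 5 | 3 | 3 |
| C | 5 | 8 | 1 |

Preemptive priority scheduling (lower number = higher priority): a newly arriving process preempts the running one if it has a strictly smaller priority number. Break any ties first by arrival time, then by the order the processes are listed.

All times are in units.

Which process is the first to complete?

A

Gantt: | A 0-3 | idle 3-5 | C 5-13 | B 13-16 |
Completion: A=3  B=16  C=13
Turnaround (C−A): A=3  B=11  C=8
Finish order: A → C → B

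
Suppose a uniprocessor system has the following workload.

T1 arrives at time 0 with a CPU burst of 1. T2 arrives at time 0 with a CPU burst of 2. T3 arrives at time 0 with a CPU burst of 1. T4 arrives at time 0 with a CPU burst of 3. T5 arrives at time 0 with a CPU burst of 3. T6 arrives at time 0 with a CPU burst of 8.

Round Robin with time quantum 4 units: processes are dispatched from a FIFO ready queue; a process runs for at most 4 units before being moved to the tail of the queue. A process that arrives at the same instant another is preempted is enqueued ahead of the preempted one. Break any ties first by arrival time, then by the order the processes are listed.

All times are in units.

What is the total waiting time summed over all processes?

Timeline: | T1 0-1 | T2 1-3 | T3 3-4 | T4 4-7 | T5 7-10 | T6 10-18 |
Completion: T1=1  T2=3  T3=4  T4=7  T5=10  T6=18
Waiting = turnaround − burst: T1=0, T2=1, T3=3, T4=4, T5=7, T6=10
Total waiting = 0 + 1 + 3 + 4 + 7 + 10 = 25

25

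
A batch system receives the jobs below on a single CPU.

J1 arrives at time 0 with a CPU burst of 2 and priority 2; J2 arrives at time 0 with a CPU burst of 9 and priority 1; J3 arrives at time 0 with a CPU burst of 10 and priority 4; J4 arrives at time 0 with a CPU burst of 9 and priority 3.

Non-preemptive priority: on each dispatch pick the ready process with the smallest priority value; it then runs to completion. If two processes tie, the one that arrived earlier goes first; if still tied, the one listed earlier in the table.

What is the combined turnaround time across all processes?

Timeline: | J2 0-9 | J1 9-11 | J4 11-20 | J3 20-30 |
Completion: J1=11  J2=9  J3=30  J4=20
Turnaround = completion − arrival: J1=11, J2=9, J3=30, J4=20
Total turnaround = 11 + 9 + 30 + 20 = 70

70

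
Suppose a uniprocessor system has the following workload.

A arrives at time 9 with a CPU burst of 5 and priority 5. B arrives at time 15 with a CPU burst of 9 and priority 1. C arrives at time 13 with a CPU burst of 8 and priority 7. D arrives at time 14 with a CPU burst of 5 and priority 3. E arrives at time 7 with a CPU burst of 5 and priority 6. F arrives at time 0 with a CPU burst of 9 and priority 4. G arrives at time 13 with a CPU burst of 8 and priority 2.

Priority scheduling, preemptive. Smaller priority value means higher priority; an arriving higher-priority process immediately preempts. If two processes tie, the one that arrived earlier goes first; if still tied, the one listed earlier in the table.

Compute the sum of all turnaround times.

Schedule: | F 0-9 | A 9-13 | G 13-15 | B 15-24 | G 24-30 | D 30-35 | A 35-36 | E 36-41 | C 41-49 |
Completion: A=36  B=24  C=49  D=35  E=41  F=9  G=30
Turnaround (C−A): A=27  B=9  C=36  D=21  E=34  F=9  G=17
Turnaround = completion − arrival: A=27, B=9, C=36, D=21, E=34, F=9, G=17
Total turnaround = 27 + 9 + 36 + 21 + 34 + 9 + 17 = 153

153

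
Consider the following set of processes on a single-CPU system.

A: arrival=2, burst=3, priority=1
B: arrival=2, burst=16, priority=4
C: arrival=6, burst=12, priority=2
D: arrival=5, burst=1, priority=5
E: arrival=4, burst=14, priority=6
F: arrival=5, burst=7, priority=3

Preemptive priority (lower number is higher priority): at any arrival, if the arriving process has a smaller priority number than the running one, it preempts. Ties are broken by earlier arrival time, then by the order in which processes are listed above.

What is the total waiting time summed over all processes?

Timeline: | idle 0-2 | A 2-5 | F 5-6 | C 6-18 | F 18-24 | B 24-40 | D 40-41 | E 41-55 |
Completion: A=5  B=40  C=18  D=41  E=55  F=24
Turnaround (C−A): A=3  B=38  C=12  D=36  E=51  F=19
Waiting = turnaround − burst: A=0, B=22, C=0, D=35, E=37, F=12
Total waiting = 0 + 22 + 0 + 35 + 37 + 12 = 106

106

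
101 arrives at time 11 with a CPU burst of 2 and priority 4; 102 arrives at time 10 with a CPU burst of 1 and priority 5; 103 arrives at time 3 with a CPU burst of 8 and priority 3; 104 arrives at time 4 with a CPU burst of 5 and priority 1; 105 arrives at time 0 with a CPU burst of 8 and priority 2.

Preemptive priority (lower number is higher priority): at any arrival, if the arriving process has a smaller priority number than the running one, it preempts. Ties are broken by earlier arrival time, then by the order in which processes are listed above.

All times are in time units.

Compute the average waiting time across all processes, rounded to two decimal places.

7.60

Timeline: | 105 0-4 | 104 4-9 | 105 9-13 | 103 13-21 | 101 21-23 | 102 23-24 |
Completion: 101=23  102=24  103=21  104=9  105=13
Waiting times: 101=10, 102=13, 103=10, 104=0, 105=5
Average waiting = (10+13+10+0+5) / 5 = 38/5 = 7.60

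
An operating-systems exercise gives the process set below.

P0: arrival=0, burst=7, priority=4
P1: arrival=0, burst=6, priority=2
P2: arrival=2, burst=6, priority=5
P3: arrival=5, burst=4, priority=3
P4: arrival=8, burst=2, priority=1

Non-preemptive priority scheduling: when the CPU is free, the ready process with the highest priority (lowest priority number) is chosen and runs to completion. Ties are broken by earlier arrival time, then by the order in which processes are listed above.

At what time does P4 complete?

Timeline: | P1 0-6 | P3 6-10 | P4 10-12 | P0 12-19 | P2 19-25 |
Completion: P0=19  P1=6  P2=25  P3=10  P4=12
Turnaround (C−A): P0=19  P1=6  P2=23  P3=5  P4=4

12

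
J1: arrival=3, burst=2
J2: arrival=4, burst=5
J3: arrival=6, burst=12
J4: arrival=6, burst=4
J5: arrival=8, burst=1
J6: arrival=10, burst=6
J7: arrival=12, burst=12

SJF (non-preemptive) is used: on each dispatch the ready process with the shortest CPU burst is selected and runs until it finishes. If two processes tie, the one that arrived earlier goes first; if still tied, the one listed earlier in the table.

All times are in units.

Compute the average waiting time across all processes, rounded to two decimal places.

Gantt: | idle 0-3 | J1 3-5 | J2 5-10 | J5 10-11 | J4 11-15 | J6 15-21 | J3 21-33 | J7 33-45 |
Completion: J1=5  J2=10  J3=33  J4=15  J5=11  J6=21  J7=45
Turnaround (C−A): J1=2  J2=6  J3=27  J4=9  J5=3  J6=11  J7=33
Waiting times: J1=0, J2=1, J3=15, J4=5, J5=2, J6=5, J7=21
Average waiting = (0+1+15+5+2+5+21) / 7 = 49/7 = 7.00

7.00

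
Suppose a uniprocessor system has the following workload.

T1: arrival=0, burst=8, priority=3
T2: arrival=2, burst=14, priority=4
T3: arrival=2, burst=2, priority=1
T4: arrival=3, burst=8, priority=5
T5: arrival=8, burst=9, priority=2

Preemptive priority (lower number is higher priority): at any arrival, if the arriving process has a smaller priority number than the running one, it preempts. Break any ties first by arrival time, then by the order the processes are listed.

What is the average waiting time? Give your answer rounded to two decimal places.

Schedule: | T1 0-2 | T3 2-4 | T1 4-8 | T5 8-17 | T1 17-19 | T2 19-33 | T4 33-41 |
Completion: T1=19  T2=33  T3=4  T4=41  T5=17
Turnaround (C−A): T1=19  T2=31  T3=2  T4=38  T5=9
Waiting times: T1=11, T2=17, T3=0, T4=30, T5=0
Average waiting = (11+17+0+30+0) / 5 = 58/5 = 11.60

11.60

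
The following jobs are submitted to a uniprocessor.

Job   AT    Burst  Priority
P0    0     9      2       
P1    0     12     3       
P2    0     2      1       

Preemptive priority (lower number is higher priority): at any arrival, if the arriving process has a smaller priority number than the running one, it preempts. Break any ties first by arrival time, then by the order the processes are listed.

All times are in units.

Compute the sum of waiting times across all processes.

13

Timeline: | P2 0-2 | P0 2-11 | P1 11-23 |
Completion: P0=11  P1=23  P2=2
Waiting = turnaround − burst: P0=2, P1=11, P2=0
Total waiting = 2 + 11 + 0 = 13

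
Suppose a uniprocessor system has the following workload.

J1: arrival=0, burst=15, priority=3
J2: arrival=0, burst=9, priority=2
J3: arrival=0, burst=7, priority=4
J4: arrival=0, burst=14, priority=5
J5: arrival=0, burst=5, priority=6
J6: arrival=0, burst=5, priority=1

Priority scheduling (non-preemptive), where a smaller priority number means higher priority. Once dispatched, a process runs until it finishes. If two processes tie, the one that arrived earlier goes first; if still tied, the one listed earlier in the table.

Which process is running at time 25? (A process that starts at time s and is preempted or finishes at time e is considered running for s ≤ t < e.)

J1

Schedule: | J6 0-5 | J2 5-14 | J1 14-29 | J3 29-36 | J4 36-50 | J5 50-55 |
Completion: J1=29  J2=14  J3=36  J4=50  J5=55  J6=5
Turnaround (C−A): J1=29  J2=14  J3=36  J4=50  J5=55  J6=5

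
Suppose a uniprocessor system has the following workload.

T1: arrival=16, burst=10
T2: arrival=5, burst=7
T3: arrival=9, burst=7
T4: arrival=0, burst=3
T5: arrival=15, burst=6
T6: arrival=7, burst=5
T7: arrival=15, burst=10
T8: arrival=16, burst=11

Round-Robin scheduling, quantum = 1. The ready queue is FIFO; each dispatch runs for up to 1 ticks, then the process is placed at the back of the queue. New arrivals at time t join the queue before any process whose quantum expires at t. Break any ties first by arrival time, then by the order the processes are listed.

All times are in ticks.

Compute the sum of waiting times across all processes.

174

Schedule: | T4 0-3 | idle 3-5 | T2 5-7 | T6 7-8 | T2 8-9 | T6 9-10 | T3 10-11 | T2 11-12 | T6 12-13 | T3 13-14 | T2 14-15 | T6 15-16 | T3 16-17 | T5 17-18 | T7 18-19 | T2 19-20 | T1 20-21 | T8 21-22 | T6 22-23 | T3 23-24 | T5 24-25 | T7 25-26 | T2 26-27 | T1 27-28 | T8 28-29 | T3 29-30 | T5 30-31 | T7 31-32 | T1 32-33 | T8 33-34 | T3 34-35 | T5 35-36 | T7 36-37 | T1 37-38 | T8 38-39 | T3 39-40 | T5 40-41 | T7 41-42 | T1 42-43 | T8 43-44 | T5 44-45 | T7 45-46 | T1 46-47 | T8 47-48 | T7 48-49 | T1 49-50 | T8 50-51 | T7 51-52 | T1 52-53 | T8 53-54 | T7 54-55 | T1 55-56 | T8 56-57 | T7 57-58 | T1 58-59 | T8 59-61 |
Completion: T1=59  T2=27  T3=40  T4=3  T5=45  T6=23  T7=58  T8=61
Turnaround (C−A): T1=43  T2=22  T3=31  T4=3  T5=30  T6=16  T7=43  T8=45
Waiting = turnaround − burst: T1=33, T2=15, T3=24, T4=0, T5=24, T6=11, T7=33, T8=34
Total waiting = 33 + 15 + 24 + 0 + 24 + 11 + 33 + 34 = 174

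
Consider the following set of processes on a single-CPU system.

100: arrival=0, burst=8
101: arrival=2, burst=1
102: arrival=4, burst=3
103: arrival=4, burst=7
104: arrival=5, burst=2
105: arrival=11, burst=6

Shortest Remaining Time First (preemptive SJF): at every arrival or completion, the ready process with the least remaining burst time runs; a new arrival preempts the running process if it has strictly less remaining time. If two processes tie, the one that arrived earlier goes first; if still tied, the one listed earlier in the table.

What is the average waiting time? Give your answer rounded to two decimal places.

Schedule: | 100 0-2 | 101 2-3 | 100 3-4 | 102 4-7 | 104 7-9 | 100 9-14 | 105 14-20 | 103 20-27 |
Completion: 100=14  101=3  102=7  103=27  104=9  105=20
Waiting times: 100=6, 101=0, 102=0, 103=16, 104=2, 105=3
Average waiting = (6+0+0+16+2+3) / 6 = 27/6 = 4.50

4.50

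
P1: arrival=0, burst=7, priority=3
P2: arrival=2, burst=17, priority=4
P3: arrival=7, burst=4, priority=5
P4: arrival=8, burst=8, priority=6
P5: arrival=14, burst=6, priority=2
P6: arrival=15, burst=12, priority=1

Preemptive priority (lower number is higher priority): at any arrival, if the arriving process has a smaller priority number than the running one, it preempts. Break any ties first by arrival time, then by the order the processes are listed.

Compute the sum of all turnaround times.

162

Schedule: | P1 0-7 | P2 7-14 | P5 14-15 | P6 15-27 | P5 27-32 | P2 32-42 | P3 42-46 | P4 46-54 |
Completion: P1=7  P2=42  P3=46  P4=54  P5=32  P6=27
Turnaround (C−A): P1=7  P2=40  P3=39  P4=46  P5=18  P6=12
Turnaround = completion − arrival: P1=7, P2=40, P3=39, P4=46, P5=18, P6=12
Total turnaround = 7 + 40 + 39 + 46 + 18 + 12 = 162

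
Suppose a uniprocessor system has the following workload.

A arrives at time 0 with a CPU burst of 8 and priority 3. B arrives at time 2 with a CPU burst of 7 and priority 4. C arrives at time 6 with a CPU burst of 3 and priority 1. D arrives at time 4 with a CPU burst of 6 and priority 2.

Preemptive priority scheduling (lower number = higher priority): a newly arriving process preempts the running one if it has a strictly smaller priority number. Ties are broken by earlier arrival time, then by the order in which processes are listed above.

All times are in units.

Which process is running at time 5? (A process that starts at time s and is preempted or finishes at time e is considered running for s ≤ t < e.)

D

Gantt: | A 0-4 | D 4-6 | C 6-9 | D 9-13 | A 13-17 | B 17-24 |
Completion: A=17  B=24  C=9  D=13
Turnaround (C−A): A=17  B=22  C=3  D=9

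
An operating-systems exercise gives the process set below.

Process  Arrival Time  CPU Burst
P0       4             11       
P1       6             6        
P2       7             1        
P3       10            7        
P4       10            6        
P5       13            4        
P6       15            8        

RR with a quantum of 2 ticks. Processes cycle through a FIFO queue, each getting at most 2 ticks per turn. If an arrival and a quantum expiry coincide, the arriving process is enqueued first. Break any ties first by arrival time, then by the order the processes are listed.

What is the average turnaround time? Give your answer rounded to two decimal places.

Gantt: | idle 0-4 | P0 4-6 | P1 6-8 | P0 8-10 | P2 10-11 | P1 11-13 | P3 13-15 | P4 15-17 | P0 17-19 | P5 19-21 | P1 21-23 | P6 23-25 | P3 25-27 | P4 27-29 | P0 29-31 | P5 31-33 | P6 33-35 | P3 35-37 | P4 37-39 | P0 39-41 | P6 41-43 | P3 43-44 | P0 44-45 | P6 45-47 |
Completion: P0=45  P1=23  P2=11  P3=44  P4=39  P5=33  P6=47
Turnaround (C−A): P0=41  P1=17  P2=4  P3=34  P4=29  P5=20  P6=32
Turnaround times: P0=41, P1=17, P2=4, P3=34, P4=29, P5=20, P6=32
Average turnaround = (41+17+4+34+29+20+32) / 7 = 177/7 = 25.29

25.29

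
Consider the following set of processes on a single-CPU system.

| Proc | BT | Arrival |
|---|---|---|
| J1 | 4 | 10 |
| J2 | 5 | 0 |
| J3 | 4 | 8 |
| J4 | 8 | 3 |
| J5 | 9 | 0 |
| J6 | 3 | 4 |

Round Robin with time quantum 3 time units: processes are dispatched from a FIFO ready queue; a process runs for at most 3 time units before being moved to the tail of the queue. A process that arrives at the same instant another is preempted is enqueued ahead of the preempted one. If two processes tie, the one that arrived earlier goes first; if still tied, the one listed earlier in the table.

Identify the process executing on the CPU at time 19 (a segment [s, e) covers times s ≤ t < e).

J3

Gantt: | J2 0-3 | J5 3-6 | J4 6-9 | J2 9-11 | J6 11-14 | J5 14-17 | J3 17-20 | J4 20-23 | J1 23-26 | J5 26-29 | J3 29-30 | J4 30-32 | J1 32-33 |
Completion: J1=33  J2=11  J3=30  J4=32  J5=29  J6=14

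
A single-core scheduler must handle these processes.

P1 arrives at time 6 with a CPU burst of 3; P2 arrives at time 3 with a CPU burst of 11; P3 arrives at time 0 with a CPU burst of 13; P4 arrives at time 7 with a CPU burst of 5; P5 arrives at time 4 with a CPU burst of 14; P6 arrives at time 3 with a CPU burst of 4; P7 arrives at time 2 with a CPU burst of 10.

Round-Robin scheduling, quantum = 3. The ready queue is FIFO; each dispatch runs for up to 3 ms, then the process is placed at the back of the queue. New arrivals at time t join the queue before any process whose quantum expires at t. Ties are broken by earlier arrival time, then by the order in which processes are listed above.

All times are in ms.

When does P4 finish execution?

42

Schedule: | P3 0-3 | P7 3-6 | P2 6-9 | P6 9-12 | P3 12-15 | P5 15-18 | P1 18-21 | P7 21-24 | P4 24-27 | P2 27-30 | P6 30-31 | P3 31-34 | P5 34-37 | P7 37-40 | P4 40-42 | P2 42-45 | P3 45-48 | P5 48-51 | P7 51-52 | P2 52-54 | P3 54-55 | P5 55-60 |
Completion: P1=21  P2=54  P3=55  P4=42  P5=60  P6=31  P7=52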